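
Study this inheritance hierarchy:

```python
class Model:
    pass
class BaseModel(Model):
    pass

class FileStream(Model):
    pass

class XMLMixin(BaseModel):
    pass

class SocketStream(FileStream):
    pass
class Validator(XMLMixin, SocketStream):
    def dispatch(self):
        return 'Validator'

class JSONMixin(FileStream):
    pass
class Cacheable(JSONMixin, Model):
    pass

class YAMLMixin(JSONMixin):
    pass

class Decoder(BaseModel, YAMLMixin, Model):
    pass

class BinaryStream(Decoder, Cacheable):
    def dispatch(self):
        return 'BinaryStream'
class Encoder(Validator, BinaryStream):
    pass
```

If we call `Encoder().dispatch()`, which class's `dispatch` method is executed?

Validator

L[Encoder] = Encoder + merge(L[Validator], L[BinaryStream], [Validator BinaryStream])
  take Validator:  [Validator XMLMixin BaseModel SocketStream FileStream Model object] + [BinaryStream Decoder BaseModel YAMLMixin Cacheable JSONMixin FileStream Model object] + [Validator BinaryStream]
  take XMLMixin:  [XMLMixin BaseModel SocketStream FileStream Model object] + [BinaryStream Decoder BaseModel YAMLMixin Cacheable JSONMixin FileStream Model object] + [BinaryStream]
  take BinaryStream:  [BaseModel SocketStream FileStream Model object] + [BinaryStream Decoder BaseModel YAMLMixin Cacheable JSONMixin FileStream Model object] + [BinaryStream]
  take Decoder:  [BaseModel SocketStream FileStream Model object] + [Decoder BaseModel YAMLMixin Cacheable JSONMixin FileStream Model object]
  take BaseModel:  [BaseModel SocketStream FileStream Model object] + [BaseModel YAMLMixin Cacheable JSONMixin FileStream Model object]
  take SocketStream:  [SocketStream FileStream Model object] + [YAMLMixin Cacheable JSONMixin FileStream Model object]
  take YAMLMixin:  [FileStream Model object] + [YAMLMixin Cacheable JSONMixin FileStream Model object]
  take Cacheable:  [FileStream Model object] + [Cacheable JSONMixin FileStream Model object]
  take JSONMixin:  [FileStream Model object] + [JSONMixin FileStream Model object]
  take FileStream:  [FileStream Model object] + [FileStream Model object]
  take Model:  [Model object] + [Model object]
  take object:  [object] + [object]
MRO: Encoder Validator XMLMixin BinaryStream Decoder BaseModel SocketStream YAMLMixin Cacheable JSONMixin FileStream Model object
dispatch is defined in: BinaryStream, Validator. First along the MRO is Validator.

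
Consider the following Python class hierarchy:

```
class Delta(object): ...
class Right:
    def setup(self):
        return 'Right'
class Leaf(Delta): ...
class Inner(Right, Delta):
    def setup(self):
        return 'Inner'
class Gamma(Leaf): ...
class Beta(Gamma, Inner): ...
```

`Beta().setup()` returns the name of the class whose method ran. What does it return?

L[Beta] = Beta + merge(L[Gamma], L[Inner], [Gamma Inner])
  take Gamma:  [Gamma Leaf Delta object] + [Inner Right Delta object] + [Gamma Inner]
  take Leaf:  [Leaf Delta object] + [Inner Right Delta object] + [Inner]
  take Inner:  [Delta object] + [Inner Right Delta object] + [Inner]
  take Right:  [Delta object] + [Right Delta object]
  take Delta:  [Delta object] + [Delta object]
  take object:  [object] + [object]
MRO: Beta Gamma Leaf Inner Right Delta object
setup is defined in: Inner, Right. First along the MRO is Inner.

Inner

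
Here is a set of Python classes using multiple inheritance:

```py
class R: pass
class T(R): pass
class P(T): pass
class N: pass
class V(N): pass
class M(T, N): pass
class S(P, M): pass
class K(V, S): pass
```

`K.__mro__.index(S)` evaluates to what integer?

L[K] = K + merge(L[V], L[S], [V S])
  take V:  [V N object] + [S P M T R N object] + [V S]
  take S:  [N object] + [S P M T R N object] + [S]
  take P:  [N object] + [P M T R N object]
  take M:  [N object] + [M T R N object]
  take T:  [N object] + [T R N object]
  take R:  [N object] + [R N object]
  take N:  [N object] + [N object]
  take object:  [object] + [object]
MRO: K V S P M T R N object
S sits at index 2.

2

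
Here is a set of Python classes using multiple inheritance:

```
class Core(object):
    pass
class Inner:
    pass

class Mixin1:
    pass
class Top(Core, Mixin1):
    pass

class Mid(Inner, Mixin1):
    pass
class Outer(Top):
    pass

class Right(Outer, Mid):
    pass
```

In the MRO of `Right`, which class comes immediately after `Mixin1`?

object

L[Right] = Right + merge(L[Outer], L[Mid], [Outer Mid])
  take Outer:  [Outer Top Core Mixin1 object] + [Mid Inner Mixin1 object] + [Outer Mid]
  take Top:  [Top Core Mixin1 object] + [Mid Inner Mixin1 object] + [Mid]
  take Core:  [Core Mixin1 object] + [Mid Inner Mixin1 object] + [Mid]
  take Mid:  [Mixin1 object] + [Mid Inner Mixin1 object] + [Mid]
  take Inner:  [Mixin1 object] + [Inner Mixin1 object]
  take Mixin1:  [Mixin1 object] + [Mixin1 object]
  take object:  [object] + [object]
MRO: Right Outer Top Core Mid Inner Mixin1 object
Mixin1 is at position 6; next is object.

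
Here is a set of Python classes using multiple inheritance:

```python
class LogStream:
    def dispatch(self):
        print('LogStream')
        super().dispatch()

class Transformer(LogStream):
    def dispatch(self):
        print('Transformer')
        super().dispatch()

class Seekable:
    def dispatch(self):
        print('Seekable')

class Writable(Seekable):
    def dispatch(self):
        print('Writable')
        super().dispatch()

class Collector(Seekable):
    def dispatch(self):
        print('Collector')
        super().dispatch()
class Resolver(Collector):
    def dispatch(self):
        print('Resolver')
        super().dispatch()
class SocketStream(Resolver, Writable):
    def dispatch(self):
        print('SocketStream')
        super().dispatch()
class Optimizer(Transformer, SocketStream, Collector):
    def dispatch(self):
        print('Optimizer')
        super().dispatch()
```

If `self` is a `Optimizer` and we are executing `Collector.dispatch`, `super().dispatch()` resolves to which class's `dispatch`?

L[Optimizer] = Optimizer + merge(L[Transformer], L[SocketStream], L[Collector], [Transformer SocketStream Collector])
  take Transformer:  [Transformer LogStream object] + [SocketStream Resolver Collector Writable Seekable object] + [Collector Seekable object] + [Transformer SocketStream Collector]
  take LogStream:  [LogStream object] + [SocketStream Resolver Collector Writable Seekable object] + [Collector Seekable object] + [SocketStream Collector]
  take SocketStream:  [object] + [SocketStream Resolver Collector Writable Seekable object] + [Collector Seekable object] + [SocketStream Collector]
  take Resolver:  [object] + [Resolver Collector Writable Seekable object] + [Collector Seekable object] + [Collector]
  take Collector:  [object] + [Collector Writable Seekable object] + [Collector Seekable object] + [Collector]
  take Writable:  [object] + [Writable Seekable object] + [Seekable object]
  take Seekable:  [object] + [Seekable object] + [Seekable object]
  take object:  [object] + [object] + [object]
MRO: Optimizer Transformer LogStream SocketStream Resolver Collector Writable Seekable object
super() in Collector.dispatch on a Optimizer instance goes to the class after Collector in Optimizer's MRO: Writable.

Writable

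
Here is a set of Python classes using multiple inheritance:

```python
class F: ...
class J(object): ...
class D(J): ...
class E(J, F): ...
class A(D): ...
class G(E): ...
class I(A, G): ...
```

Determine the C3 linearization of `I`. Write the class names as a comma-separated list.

I, A, D, G, E, J, F, object

L[I] = I + merge(L[A], L[G], [A G])
  take A:  [A D J object] + [G E J F object] + [A G]
  take D:  [D J object] + [G E J F object] + [G]
  take G:  [J object] + [G E J F object] + [G]
  take E:  [J object] + [E J F object]
  take J:  [J object] + [J F object]
  take F:  [object] + [F object]
  take object:  [object] + [object]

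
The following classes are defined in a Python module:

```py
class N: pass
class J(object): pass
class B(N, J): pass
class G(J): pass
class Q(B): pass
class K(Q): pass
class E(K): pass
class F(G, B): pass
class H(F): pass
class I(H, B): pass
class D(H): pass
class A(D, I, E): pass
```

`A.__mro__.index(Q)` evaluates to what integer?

8

L[A] = A + merge(L[D], L[I], L[E], [D I E])
  take D:  [D H F G B N J object] + [I H F G B N J object] + [E K Q B N J object] + [D I E]
  take I:  [H F G B N J object] + [I H F G B N J object] + [E K Q B N J object] + [I E]
  take H:  [H F G B N J object] + [H F G B N J object] + [E K Q B N J object] + [E]
  take F:  [F G B N J object] + [F G B N J object] + [E K Q B N J object] + [E]
  take G:  [G B N J object] + [G B N J object] + [E K Q B N J object] + [E]
  take E:  [B N J object] + [B N J object] + [E K Q B N J object] + [E]
  take K:  [B N J object] + [B N J object] + [K Q B N J object]
  take Q:  [B N J object] + [B N J object] + [Q B N J object]
  take B:  [B N J object] + [B N J object] + [B N J object]
  take N:  [N J object] + [N J object] + [N J object]
  take J:  [J object] + [J object] + [J object]
  take object:  [object] + [object] + [object]
MRO: A D I H F G E K Q B N J object
Q sits at index 8.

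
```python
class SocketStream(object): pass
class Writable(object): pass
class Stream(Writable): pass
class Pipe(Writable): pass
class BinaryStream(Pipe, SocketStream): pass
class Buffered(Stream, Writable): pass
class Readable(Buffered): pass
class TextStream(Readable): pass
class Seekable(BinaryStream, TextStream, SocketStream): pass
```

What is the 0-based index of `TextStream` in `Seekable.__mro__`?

L[Seekable] = Seekable + merge(L[BinaryStream], L[TextStream], L[SocketStream], [BinaryStream TextStream SocketStream])
  take BinaryStream:  [BinaryStream Pipe Writable SocketStream object] + [TextStream Readable Buffered Stream Writable object] + [SocketStream object] + [BinaryStream TextStream SocketStream]
  take Pipe:  [Pipe Writable SocketStream object] + [TextStream Readable Buffered Stream Writable object] + [SocketStream object] + [TextStream SocketStream]
  take TextStream:  [Writable SocketStream object] + [TextStream Readable Buffered Stream Writable object] + [SocketStream object] + [TextStream SocketStream]
  take Readable:  [Writable SocketStream object] + [Readable Buffered Stream Writable object] + [SocketStream object] + [SocketStream]
  take Buffered:  [Writable SocketStream object] + [Buffered Stream Writable object] + [SocketStream object] + [SocketStream]
  take Stream:  [Writable SocketStream object] + [Stream Writable object] + [SocketStream object] + [SocketStream]
  take Writable:  [Writable SocketStream object] + [Writable object] + [SocketStream object] + [SocketStream]
  take SocketStream:  [SocketStream object] + [object] + [SocketStream object] + [SocketStream]
  take object:  [object] + [object] + [object]
MRO: Seekable BinaryStream Pipe TextStream Readable Buffered Stream Writable SocketStream object
TextStream sits at index 3.

3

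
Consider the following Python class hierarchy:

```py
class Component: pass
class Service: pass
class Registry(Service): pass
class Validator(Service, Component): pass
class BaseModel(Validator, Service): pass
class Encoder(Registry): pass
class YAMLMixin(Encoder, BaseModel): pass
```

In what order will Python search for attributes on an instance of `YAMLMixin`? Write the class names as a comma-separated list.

L[YAMLMixin] = YAMLMixin + merge(L[Encoder], L[BaseModel], [Encoder BaseModel])
  take Encoder:  [Encoder Registry Service object] + [BaseModel Validator Service Component object] + [Encoder BaseModel]
  take Registry:  [Registry Service object] + [BaseModel Validator Service Component object] + [BaseModel]
  take BaseModel:  [Service object] + [BaseModel Validator Service Component object] + [BaseModel]
  take Validator:  [Service object] + [Validator Service Component object]
  take Service:  [Service object] + [Service Component object]
  take Component:  [object] + [Component object]
  take object:  [object] + [object]

YAMLMixin, Encoder, Registry, BaseModel, Validator, Service, Component, object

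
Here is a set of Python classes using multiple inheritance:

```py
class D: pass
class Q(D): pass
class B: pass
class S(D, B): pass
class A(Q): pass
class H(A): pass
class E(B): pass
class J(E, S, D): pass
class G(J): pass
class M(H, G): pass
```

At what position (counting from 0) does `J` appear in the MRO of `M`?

L[M] = M + merge(L[H], L[G], [H G])
  take H:  [H A Q D object] + [G J E S D B object] + [H G]
  take A:  [A Q D object] + [G J E S D B object] + [G]
  take Q:  [Q D object] + [G J E S D B object] + [G]
  take G:  [D object] + [G J E S D B object] + [G]
  take J:  [D object] + [J E S D B object]
  take E:  [D object] + [E S D B object]
  take S:  [D object] + [S D B object]
  take D:  [D object] + [D B object]
  take B:  [object] + [B object]
  take object:  [object] + [object]
MRO: M H A Q G J E S D B object
J sits at index 5.

5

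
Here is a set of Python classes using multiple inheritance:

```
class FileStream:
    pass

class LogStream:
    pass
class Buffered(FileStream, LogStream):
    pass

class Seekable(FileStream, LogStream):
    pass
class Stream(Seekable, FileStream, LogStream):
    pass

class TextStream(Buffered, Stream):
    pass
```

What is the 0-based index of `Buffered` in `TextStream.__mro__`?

L[TextStream] = TextStream + merge(L[Buffered], L[Stream], [Buffered Stream])
  take Buffered:  [Buffered FileStream LogStream object] + [Stream Seekable FileStream LogStream object] + [Buffered Stream]
  take Stream:  [FileStream LogStream object] + [Stream Seekable FileStream LogStream object] + [Stream]
  take Seekable:  [FileStream LogStream object] + [Seekable FileStream LogStream object]
  take FileStream:  [FileStream LogStream object] + [FileStream LogStream object]
  take LogStream:  [LogStream object] + [LogStream object]
  take object:  [object] + [object]
MRO: TextStream Buffered Stream Seekable FileStream LogStream object
Buffered sits at index 1.

1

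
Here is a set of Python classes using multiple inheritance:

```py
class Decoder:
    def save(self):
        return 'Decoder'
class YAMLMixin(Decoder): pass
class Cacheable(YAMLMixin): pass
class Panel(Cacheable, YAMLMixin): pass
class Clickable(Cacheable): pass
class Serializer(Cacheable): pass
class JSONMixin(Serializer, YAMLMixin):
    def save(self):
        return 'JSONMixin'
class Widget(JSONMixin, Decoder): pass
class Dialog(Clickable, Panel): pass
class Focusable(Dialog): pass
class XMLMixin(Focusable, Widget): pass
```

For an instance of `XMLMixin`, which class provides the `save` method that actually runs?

JSONMixin

L[XMLMixin] = XMLMixin + merge(L[Focusable], L[Widget], [Focusable Widget])
  take Focusable:  [Focusable Dialog Clickable Panel Cacheable YAMLMixin Decoder object] + [Widget JSONMixin Serializer Cacheable YAMLMixin Decoder object] + [Focusable Widget]
  take Dialog:  [Dialog Clickable Panel Cacheable YAMLMixin Decoder object] + [Widget JSONMixin Serializer Cacheable YAMLMixin Decoder object] + [Widget]
  take Clickable:  [Clickable Panel Cacheable YAMLMixin Decoder object] + [Widget JSONMixin Serializer Cacheable YAMLMixin Decoder object] + [Widget]
  take Panel:  [Panel Cacheable YAMLMixin Decoder object] + [Widget JSONMixin Serializer Cacheable YAMLMixin Decoder object] + [Widget]
  take Widget:  [Cacheable YAMLMixin Decoder object] + [Widget JSONMixin Serializer Cacheable YAMLMixin Decoder object] + [Widget]
  take JSONMixin:  [Cacheable YAMLMixin Decoder object] + [JSONMixin Serializer Cacheable YAMLMixin Decoder object]
  take Serializer:  [Cacheable YAMLMixin Decoder object] + [Serializer Cacheable YAMLMixin Decoder object]
  take Cacheable:  [Cacheable YAMLMixin Decoder object] + [Cacheable YAMLMixin Decoder object]
  take YAMLMixin:  [YAMLMixin Decoder object] + [YAMLMixin Decoder object]
  take Decoder:  [Decoder object] + [Decoder object]
  take object:  [object] + [object]
MRO: XMLMixin Focusable Dialog Clickable Panel Widget JSONMixin Serializer Cacheable YAMLMixin Decoder object
save is defined in: Decoder, JSONMixin. First along the MRO is JSONMixin.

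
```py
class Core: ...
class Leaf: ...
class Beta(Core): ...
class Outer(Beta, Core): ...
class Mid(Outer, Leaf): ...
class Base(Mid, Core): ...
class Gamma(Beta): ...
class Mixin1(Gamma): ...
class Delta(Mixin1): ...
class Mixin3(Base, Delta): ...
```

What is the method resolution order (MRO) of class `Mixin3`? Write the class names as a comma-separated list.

L[Mixin3] = Mixin3 + merge(L[Base], L[Delta], [Base Delta])
  take Base:  [Base Mid Outer Beta Core Leaf object] + [Delta Mixin1 Gamma Beta Core object] + [Base Delta]
  take Mid:  [Mid Outer Beta Core Leaf object] + [Delta Mixin1 Gamma Beta Core object] + [Delta]
  take Outer:  [Outer Beta Core Leaf object] + [Delta Mixin1 Gamma Beta Core object] + [Delta]
  take Delta:  [Beta Core Leaf object] + [Delta Mixin1 Gamma Beta Core object] + [Delta]
  take Mixin1:  [Beta Core Leaf object] + [Mixin1 Gamma Beta Core object]
  take Gamma:  [Beta Core Leaf object] + [Gamma Beta Core object]
  take Beta:  [Beta Core Leaf object] + [Beta Core object]
  take Core:  [Core Leaf object] + [Core object]
  take Leaf:  [Leaf object] + [object]
  take object:  [object] + [object]

Mixin3, Base, Mid, Outer, Delta, Mixin1, Gamma, Beta, Core, Leaf, object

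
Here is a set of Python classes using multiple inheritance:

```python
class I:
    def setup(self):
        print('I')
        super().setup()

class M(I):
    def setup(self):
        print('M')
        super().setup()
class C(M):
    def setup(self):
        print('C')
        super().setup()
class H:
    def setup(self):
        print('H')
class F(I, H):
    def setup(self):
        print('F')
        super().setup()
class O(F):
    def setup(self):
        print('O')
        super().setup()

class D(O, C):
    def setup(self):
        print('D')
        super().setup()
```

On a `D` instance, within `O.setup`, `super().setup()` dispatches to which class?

L[D] = D + merge(L[O], L[C], [O C])
  take O:  [O F I H object] + [C M I object] + [O C]
  take F:  [F I H object] + [C M I object] + [C]
  take C:  [I H object] + [C M I object] + [C]
  take M:  [I H object] + [M I object]
  take I:  [I H object] + [I object]
  take H:  [H object] + [object]
  take object:  [object] + [object]
MRO: D O F C M I H object
super() in O.setup on a D instance goes to the class after O in D's MRO: F.

F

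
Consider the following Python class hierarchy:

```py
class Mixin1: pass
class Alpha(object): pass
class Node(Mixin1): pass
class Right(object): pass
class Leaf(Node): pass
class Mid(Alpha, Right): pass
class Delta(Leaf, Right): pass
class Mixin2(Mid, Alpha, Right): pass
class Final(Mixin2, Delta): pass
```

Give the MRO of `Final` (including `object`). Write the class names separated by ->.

L[Final] = Final + merge(L[Mixin2], L[Delta], [Mixin2 Delta])
  take Mixin2:  [Mixin2 Mid Alpha Right object] + [Delta Leaf Node Mixin1 Right object] + [Mixin2 Delta]
  take Mid:  [Mid Alpha Right object] + [Delta Leaf Node Mixin1 Right object] + [Delta]
  take Alpha:  [Alpha Right object] + [Delta Leaf Node Mixin1 Right object] + [Delta]
  take Delta:  [Right object] + [Delta Leaf Node Mixin1 Right object] + [Delta]
  take Leaf:  [Right object] + [Leaf Node Mixin1 Right object]
  take Node:  [Right object] + [Node Mixin1 Right object]
  take Mixin1:  [Right object] + [Mixin1 Right object]
  take Right:  [Right object] + [Right object]
  take object:  [object] + [object]

Final -> Mixin2 -> Mid -> Alpha -> Delta -> Leaf -> Node -> Mixin1 -> Right -> object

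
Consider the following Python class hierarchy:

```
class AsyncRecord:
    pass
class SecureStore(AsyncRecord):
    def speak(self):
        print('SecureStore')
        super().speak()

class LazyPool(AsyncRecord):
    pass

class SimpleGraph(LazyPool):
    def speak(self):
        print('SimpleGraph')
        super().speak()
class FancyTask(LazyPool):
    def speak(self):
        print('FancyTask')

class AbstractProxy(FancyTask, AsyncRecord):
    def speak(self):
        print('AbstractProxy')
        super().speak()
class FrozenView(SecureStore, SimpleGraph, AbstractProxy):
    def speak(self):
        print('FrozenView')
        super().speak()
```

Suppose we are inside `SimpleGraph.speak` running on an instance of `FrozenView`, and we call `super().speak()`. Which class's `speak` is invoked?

L[FrozenView] = FrozenView + merge(L[SecureStore], L[SimpleGraph], L[AbstractProxy], [SecureStore SimpleGraph AbstractProxy])
  take SecureStore:  [SecureStore AsyncRecord object] + [SimpleGraph LazyPool AsyncRecord object] + [AbstractProxy FancyTask LazyPool AsyncRecord object] + [SecureStore SimpleGraph AbstractProxy]
  take SimpleGraph:  [AsyncRecord object] + [SimpleGraph LazyPool AsyncRecord object] + [AbstractProxy FancyTask LazyPool AsyncRecord object] + [SimpleGraph AbstractProxy]
  take AbstractProxy:  [AsyncRecord object] + [LazyPool AsyncRecord object] + [AbstractProxy FancyTask LazyPool AsyncRecord object] + [AbstractProxy]
  take FancyTask:  [AsyncRecord object] + [LazyPool AsyncRecord object] + [FancyTask LazyPool AsyncRecord object]
  take LazyPool:  [AsyncRecord object] + [LazyPool AsyncRecord object] + [LazyPool AsyncRecord object]
  take AsyncRecord:  [AsyncRecord object] + [AsyncRecord object] + [AsyncRecord object]
  take object:  [object] + [object] + [object]
MRO: FrozenView SecureStore SimpleGraph AbstractProxy FancyTask LazyPool AsyncRecord object
super() in SimpleGraph.speak on a FrozenView instance goes to the class after SimpleGraph in FrozenView's MRO: AbstractProxy.

AbstractProxy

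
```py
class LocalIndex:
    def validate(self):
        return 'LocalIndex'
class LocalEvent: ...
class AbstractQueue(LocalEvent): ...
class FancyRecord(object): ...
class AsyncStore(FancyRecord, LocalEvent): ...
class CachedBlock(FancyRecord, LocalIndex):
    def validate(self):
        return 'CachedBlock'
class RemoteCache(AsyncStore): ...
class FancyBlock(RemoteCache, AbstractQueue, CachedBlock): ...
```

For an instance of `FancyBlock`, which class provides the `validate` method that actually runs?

CachedBlock

L[FancyBlock] = FancyBlock + merge(L[RemoteCache], L[AbstractQueue], L[CachedBlock], [RemoteCache AbstractQueue CachedBlock])
  take RemoteCache:  [RemoteCache AsyncStore FancyRecord LocalEvent object] + [AbstractQueue LocalEvent object] + [CachedBlock FancyRecord LocalIndex object] + [RemoteCache AbstractQueue CachedBlock]
  take AsyncStore:  [AsyncStore FancyRecord LocalEvent object] + [AbstractQueue LocalEvent object] + [CachedBlock FancyRecord LocalIndex object] + [AbstractQueue CachedBlock]
  take AbstractQueue:  [FancyRecord LocalEvent object] + [AbstractQueue LocalEvent object] + [CachedBlock FancyRecord LocalIndex object] + [AbstractQueue CachedBlock]
  take CachedBlock:  [FancyRecord LocalEvent object] + [LocalEvent object] + [CachedBlock FancyRecord LocalIndex object] + [CachedBlock]
  take FancyRecord:  [FancyRecord LocalEvent object] + [LocalEvent object] + [FancyRecord LocalIndex object]
  take LocalEvent:  [LocalEvent object] + [LocalEvent object] + [LocalIndex object]
  take LocalIndex:  [object] + [object] + [LocalIndex object]
  take object:  [object] + [object] + [object]
MRO: FancyBlock RemoteCache AsyncStore AbstractQueue CachedBlock FancyRecord LocalEvent LocalIndex object
validate is defined in: CachedBlock, LocalIndex. First along the MRO is CachedBlock.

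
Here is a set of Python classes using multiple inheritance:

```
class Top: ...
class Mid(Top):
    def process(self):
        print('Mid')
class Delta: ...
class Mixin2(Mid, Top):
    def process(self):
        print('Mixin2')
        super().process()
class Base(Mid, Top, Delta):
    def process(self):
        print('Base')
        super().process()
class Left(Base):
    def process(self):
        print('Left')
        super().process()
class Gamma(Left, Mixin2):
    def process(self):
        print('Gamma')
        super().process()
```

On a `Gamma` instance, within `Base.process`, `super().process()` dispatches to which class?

Mixin2

L[Gamma] = Gamma + merge(L[Left], L[Mixin2], [Left Mixin2])
  take Left:  [Left Base Mid Top Delta object] + [Mixin2 Mid Top object] + [Left Mixin2]
  take Base:  [Base Mid Top Delta object] + [Mixin2 Mid Top object] + [Mixin2]
  take Mixin2:  [Mid Top Delta object] + [Mixin2 Mid Top object] + [Mixin2]
  take Mid:  [Mid Top Delta object] + [Mid Top object]
  take Top:  [Top Delta object] + [Top object]
  take Delta:  [Delta object] + [object]
  take object:  [object] + [object]
MRO: Gamma Left Base Mixin2 Mid Top Delta object
super() in Base.process on a Gamma instance goes to the class after Base in Gamma's MRO: Mixin2.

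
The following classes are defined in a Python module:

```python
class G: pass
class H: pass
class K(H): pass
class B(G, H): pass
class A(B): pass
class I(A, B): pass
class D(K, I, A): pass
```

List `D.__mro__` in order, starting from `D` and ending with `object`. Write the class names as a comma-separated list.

D, K, I, A, B, G, H, object

L[D] = D + merge(L[K], L[I], L[A], [K I A])
  take K:  [K H object] + [I A B G H object] + [A B G H object] + [K I A]
  take I:  [H object] + [I A B G H object] + [A B G H object] + [I A]
  take A:  [H object] + [A B G H object] + [A B G H object] + [A]
  take B:  [H object] + [B G H object] + [B G H object]
  take G:  [H object] + [G H object] + [G H object]
  take H:  [H object] + [H object] + [H object]
  take object:  [object] + [object] + [object]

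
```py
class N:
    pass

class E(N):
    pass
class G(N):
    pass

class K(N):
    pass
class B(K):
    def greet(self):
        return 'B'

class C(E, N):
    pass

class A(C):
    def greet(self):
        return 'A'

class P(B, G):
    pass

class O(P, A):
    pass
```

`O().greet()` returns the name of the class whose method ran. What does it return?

B

L[O] = O + merge(L[P], L[A], [P A])
  take P:  [P B K G N object] + [A C E N object] + [P A]
  take B:  [B K G N object] + [A C E N object] + [A]
  take K:  [K G N object] + [A C E N object] + [A]
  take G:  [G N object] + [A C E N object] + [A]
  take A:  [N object] + [A C E N object] + [A]
  take C:  [N object] + [C E N object]
  take E:  [N object] + [E N object]
  take N:  [N object] + [N object]
  take object:  [object] + [object]
MRO: O P B K G A C E N object
greet is defined in: A, B. First along the MRO is B.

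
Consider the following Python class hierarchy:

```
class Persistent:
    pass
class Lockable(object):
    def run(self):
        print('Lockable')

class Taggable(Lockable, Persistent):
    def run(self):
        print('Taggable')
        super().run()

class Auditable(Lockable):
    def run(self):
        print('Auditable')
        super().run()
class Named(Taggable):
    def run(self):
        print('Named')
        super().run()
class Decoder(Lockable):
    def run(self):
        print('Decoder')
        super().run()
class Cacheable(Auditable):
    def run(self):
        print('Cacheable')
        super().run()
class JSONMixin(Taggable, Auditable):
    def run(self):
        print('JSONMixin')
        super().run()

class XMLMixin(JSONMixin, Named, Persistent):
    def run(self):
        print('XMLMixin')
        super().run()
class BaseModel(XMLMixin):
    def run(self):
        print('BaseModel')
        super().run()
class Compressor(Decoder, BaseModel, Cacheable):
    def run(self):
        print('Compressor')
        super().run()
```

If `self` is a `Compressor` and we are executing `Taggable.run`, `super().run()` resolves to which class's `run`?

Cacheable

L[Compressor] = Compressor + merge(L[Decoder], L[BaseModel], L[Cacheable], [Decoder BaseModel Cacheable])
  take Decoder:  [Decoder Lockable object] + [BaseModel XMLMixin JSONMixin Named Taggable Auditable Lockable Persistent object] + [Cacheable Auditable Lockable object] + [Decoder BaseModel Cacheable]
  take BaseModel:  [Lockable object] + [BaseModel XMLMixin JSONMixin Named Taggable Auditable Lockable Persistent object] + [Cacheable Auditable Lockable object] + [BaseModel Cacheable]
  take XMLMixin:  [Lockable object] + [XMLMixin JSONMixin Named Taggable Auditable Lockable Persistent object] + [Cacheable Auditable Lockable object] + [Cacheable]
  take JSONMixin:  [Lockable object] + [JSONMixin Named Taggable Auditable Lockable Persistent object] + [Cacheable Auditable Lockable object] + [Cacheable]
  take Named:  [Lockable object] + [Named Taggable Auditable Lockable Persistent object] + [Cacheable Auditable Lockable object] + [Cacheable]
  take Taggable:  [Lockable object] + [Taggable Auditable Lockable Persistent object] + [Cacheable Auditable Lockable object] + [Cacheable]
  take Cacheable:  [Lockable object] + [Auditable Lockable Persistent object] + [Cacheable Auditable Lockable object] + [Cacheable]
  take Auditable:  [Lockable object] + [Auditable Lockable Persistent object] + [Auditable Lockable object]
  take Lockable:  [Lockable object] + [Lockable Persistent object] + [Lockable object]
  take Persistent:  [object] + [Persistent object] + [object]
  take object:  [object] + [object] + [object]
MRO: Compressor Decoder BaseModel XMLMixin JSONMixin Named Taggable Cacheable Auditable Lockable Persistent object
super() in Taggable.run on a Compressor instance goes to the class after Taggable in Compressor's MRO: Cacheable.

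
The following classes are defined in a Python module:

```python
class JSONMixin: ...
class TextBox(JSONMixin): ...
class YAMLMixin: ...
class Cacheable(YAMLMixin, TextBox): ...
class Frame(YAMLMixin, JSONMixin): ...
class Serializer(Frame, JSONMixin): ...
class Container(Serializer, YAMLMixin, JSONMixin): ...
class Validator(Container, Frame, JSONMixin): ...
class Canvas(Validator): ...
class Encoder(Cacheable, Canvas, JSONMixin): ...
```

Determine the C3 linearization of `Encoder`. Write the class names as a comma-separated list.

L[Encoder] = Encoder + merge(L[Cacheable], L[Canvas], L[JSONMixin], [Cacheable Canvas JSONMixin])
  take Cacheable:  [Cacheable YAMLMixin TextBox JSONMixin object] + [Canvas Validator Container Serializer Frame YAMLMixin JSONMixin object] + [JSONMixin object] + [Cacheable Canvas JSONMixin]
  take Canvas:  [YAMLMixin TextBox JSONMixin object] + [Canvas Validator Container Serializer Frame YAMLMixin JSONMixin object] + [JSONMixin object] + [Canvas JSONMixin]
  take Validator:  [YAMLMixin TextBox JSONMixin object] + [Validator Container Serializer Frame YAMLMixin JSONMixin object] + [JSONMixin object] + [JSONMixin]
  take Container:  [YAMLMixin TextBox JSONMixin object] + [Container Serializer Frame YAMLMixin JSONMixin object] + [JSONMixin object] + [JSONMixin]
  take Serializer:  [YAMLMixin TextBox JSONMixin object] + [Serializer Frame YAMLMixin JSONMixin object] + [JSONMixin object] + [JSONMixin]
  take Frame:  [YAMLMixin TextBox JSONMixin object] + [Frame YAMLMixin JSONMixin object] + [JSONMixin object] + [JSONMixin]
  take YAMLMixin:  [YAMLMixin TextBox JSONMixin object] + [YAMLMixin JSONMixin object] + [JSONMixin object] + [JSONMixin]
  take TextBox:  [TextBox JSONMixin object] + [JSONMixin object] + [JSONMixin object] + [JSONMixin]
  take JSONMixin:  [JSONMixin object] + [JSONMixin object] + [JSONMixin object] + [JSONMixin]
  take object:  [object] + [object] + [object]

Encoder, Cacheable, Canvas, Validator, Container, Serializer, Frame, YAMLMixin, TextBox, JSONMixin, object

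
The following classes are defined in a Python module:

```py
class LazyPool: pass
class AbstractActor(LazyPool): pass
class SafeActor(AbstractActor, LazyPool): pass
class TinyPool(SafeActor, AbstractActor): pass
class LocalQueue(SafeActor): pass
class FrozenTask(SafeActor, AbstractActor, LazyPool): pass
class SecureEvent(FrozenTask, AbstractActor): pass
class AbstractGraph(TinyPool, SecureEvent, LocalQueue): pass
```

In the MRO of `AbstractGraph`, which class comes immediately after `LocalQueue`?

L[AbstractGraph] = AbstractGraph + merge(L[TinyPool], L[SecureEvent], L[LocalQueue], [TinyPool SecureEvent LocalQueue])
  take TinyPool:  [TinyPool SafeActor AbstractActor LazyPool object] + [SecureEvent FrozenTask SafeActor AbstractActor LazyPool object] + [LocalQueue SafeActor AbstractActor LazyPool object] + [TinyPool SecureEvent LocalQueue]
  take SecureEvent:  [SafeActor AbstractActor LazyPool object] + [SecureEvent FrozenTask SafeActor AbstractActor LazyPool object] + [LocalQueue SafeActor AbstractActor LazyPool object] + [SecureEvent LocalQueue]
  take FrozenTask:  [SafeActor AbstractActor LazyPool object] + [FrozenTask SafeActor AbstractActor LazyPool object] + [LocalQueue SafeActor AbstractActor LazyPool object] + [LocalQueue]
  take LocalQueue:  [SafeActor AbstractActor LazyPool object] + [SafeActor AbstractActor LazyPool object] + [LocalQueue SafeActor AbstractActor LazyPool object] + [LocalQueue]
  take SafeActor:  [SafeActor AbstractActor LazyPool object] + [SafeActor AbstractActor LazyPool object] + [SafeActor AbstractActor LazyPool object]
  take AbstractActor:  [AbstractActor LazyPool object] + [AbstractActor LazyPool object] + [AbstractActor LazyPool object]
  take LazyPool:  [LazyPool object] + [LazyPool object] + [LazyPool object]
  take object:  [object] + [object] + [object]
MRO: AbstractGraph TinyPool SecureEvent FrozenTask LocalQueue SafeActor AbstractActor LazyPool object
LocalQueue is at position 4; next is SafeActor.

SafeActor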